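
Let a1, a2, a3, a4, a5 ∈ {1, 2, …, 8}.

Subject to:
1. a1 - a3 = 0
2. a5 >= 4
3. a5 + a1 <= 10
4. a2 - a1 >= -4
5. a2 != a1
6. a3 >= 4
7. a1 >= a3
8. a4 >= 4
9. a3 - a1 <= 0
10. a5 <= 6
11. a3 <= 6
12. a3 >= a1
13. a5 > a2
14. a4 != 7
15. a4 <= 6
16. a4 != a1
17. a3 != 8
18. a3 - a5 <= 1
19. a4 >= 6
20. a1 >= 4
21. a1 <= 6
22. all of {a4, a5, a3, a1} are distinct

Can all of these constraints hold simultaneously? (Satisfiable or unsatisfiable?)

Unsatisfiable

Constraints 2, 6, 8, 10, 11, 15, 20, and 21 confine each of a4, a5, a3, a1 to the 3 values {4, …, 6}.
Constraint 22 requires all 4 of them to be distinct, but only 3 values are available — impossible by the pigeonhole principle.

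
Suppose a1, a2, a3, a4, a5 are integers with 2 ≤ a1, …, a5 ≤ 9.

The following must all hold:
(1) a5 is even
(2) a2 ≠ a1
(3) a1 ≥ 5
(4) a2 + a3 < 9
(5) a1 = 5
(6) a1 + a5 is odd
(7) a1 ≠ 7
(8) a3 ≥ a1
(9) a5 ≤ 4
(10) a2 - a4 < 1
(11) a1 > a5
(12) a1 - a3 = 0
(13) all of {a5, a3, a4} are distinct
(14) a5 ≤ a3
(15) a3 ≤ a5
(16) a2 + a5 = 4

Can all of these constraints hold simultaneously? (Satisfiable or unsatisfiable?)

Unsatisfiable

From constraints 3 and 8: a3 ≥ a1 and a1 ≥ 5, so a3 ≥ 5. From constraints 9 and 15: a3 ≤ a5 and a5 ≤ 4, so a3 ≤ 4. But 4 < 5, so no value of a3 works.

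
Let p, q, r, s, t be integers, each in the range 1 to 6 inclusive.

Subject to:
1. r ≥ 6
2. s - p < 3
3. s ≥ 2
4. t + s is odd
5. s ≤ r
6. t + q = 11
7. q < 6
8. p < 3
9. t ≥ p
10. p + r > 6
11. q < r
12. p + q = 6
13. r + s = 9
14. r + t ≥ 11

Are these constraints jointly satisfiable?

Satisfiable

Setting (p, q, r, s, t) = (1, 5, 6, 3, 6) satisfies everything: constraint 2: s - p = 2; constraint 6: t + q = 11; constraint 10: p + r = 7, and the others follow.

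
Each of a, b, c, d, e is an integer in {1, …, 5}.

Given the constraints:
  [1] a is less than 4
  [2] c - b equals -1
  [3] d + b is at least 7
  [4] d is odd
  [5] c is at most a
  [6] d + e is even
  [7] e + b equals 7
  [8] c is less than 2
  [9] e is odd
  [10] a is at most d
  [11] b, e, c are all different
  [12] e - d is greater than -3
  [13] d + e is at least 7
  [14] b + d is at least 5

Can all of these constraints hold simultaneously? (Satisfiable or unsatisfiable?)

Satisfiable

Try a = 1, b = 2, c = 1, d = 5, e = 5.
Check constraint 2: c - b = -1; constraint 3: d + b = 7. The remaining constraints are straightforward to verify.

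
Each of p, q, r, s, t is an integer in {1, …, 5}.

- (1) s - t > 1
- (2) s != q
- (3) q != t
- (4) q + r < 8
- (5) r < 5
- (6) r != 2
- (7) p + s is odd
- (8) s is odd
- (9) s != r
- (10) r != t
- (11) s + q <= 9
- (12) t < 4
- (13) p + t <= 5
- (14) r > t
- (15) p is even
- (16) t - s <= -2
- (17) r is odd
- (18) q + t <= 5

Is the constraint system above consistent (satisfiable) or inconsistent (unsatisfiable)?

Satisfiable

Setting (p, q, r, s, t) = (2, 4, 3, 5, 1) satisfies everything: constraint 1: s - t = 4; constraint 4: q + r = 7; constraint 11: s + q = 9, and the others follow.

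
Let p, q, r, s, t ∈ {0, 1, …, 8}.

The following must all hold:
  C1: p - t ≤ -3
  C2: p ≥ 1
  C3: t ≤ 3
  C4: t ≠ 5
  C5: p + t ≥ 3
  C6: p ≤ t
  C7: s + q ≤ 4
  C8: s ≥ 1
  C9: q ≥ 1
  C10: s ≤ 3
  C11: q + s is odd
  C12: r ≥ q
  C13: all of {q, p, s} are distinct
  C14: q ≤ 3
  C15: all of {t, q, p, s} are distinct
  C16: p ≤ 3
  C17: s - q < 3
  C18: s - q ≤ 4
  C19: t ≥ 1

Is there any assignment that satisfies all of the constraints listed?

Constraints 2, 3, 8, 9, 10, 14, 16, and 19 confine each of t, q, p, s to the 3 values {1, …, 3}.
Constraint 15 requires all 4 of them to be distinct, but only 3 values are available — impossible by the pigeonhole principle.

Unsatisfiable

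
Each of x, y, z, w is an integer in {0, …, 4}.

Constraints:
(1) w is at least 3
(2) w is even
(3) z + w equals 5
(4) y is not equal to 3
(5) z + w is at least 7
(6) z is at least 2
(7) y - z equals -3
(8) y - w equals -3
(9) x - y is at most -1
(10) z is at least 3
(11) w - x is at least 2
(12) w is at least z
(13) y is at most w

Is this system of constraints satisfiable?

From constraint 10: z ≥ 3. From constraint 1: w ≥ 3. Hence z + w ≥ 6. But constraint 3 requires z + w = 5, and 5 < 6. Contradiction.

Unsatisfiable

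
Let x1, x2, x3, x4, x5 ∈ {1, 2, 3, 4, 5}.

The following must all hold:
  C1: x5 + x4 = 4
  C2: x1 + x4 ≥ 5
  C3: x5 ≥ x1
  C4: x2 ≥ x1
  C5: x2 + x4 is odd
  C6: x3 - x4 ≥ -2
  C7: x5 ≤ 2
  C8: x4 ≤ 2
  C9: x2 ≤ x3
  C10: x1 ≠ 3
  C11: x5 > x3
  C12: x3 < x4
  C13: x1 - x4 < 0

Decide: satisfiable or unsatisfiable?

Unsatisfiable

From constraints 3 and 7: x1 ≤ x5 ≤ 2. From constraint 8: x4 ≤ 2. Hence x1 + x4 ≤ 4. But constraint 2 requires x1 + x4 ≥ 5, and 5 > 4. Contradiction.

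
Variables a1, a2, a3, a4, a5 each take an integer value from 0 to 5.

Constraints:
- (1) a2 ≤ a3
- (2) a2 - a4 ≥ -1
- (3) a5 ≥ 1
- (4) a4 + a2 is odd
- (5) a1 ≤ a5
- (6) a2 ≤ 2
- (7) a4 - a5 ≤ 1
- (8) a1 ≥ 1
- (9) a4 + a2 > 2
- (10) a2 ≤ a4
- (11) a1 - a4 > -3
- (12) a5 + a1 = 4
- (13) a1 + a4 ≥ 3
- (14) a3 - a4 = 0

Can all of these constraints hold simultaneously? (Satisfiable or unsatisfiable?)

Try a1 = 2, a2 = 2, a3 = 3, a4 = 3, a5 = 2.
Check constraint 2: a2 - a4 = -1; constraint 7: a4 - a5 = 1; constraint 9: a4 + a2 = 5. The remaining constraints are straightforward to verify.

Satisfiable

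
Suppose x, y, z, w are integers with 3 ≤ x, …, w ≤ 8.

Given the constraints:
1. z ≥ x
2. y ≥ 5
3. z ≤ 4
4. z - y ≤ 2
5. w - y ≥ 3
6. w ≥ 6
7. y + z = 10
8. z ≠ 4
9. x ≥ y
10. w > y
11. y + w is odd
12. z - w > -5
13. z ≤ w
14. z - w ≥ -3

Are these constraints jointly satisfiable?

From constraints 2 and 9: x ≥ y and y ≥ 5, so x ≥ 5. From constraints 1 and 3: x ≤ z and z ≤ 4, so x ≤ 4. But 4 < 5, so no value of x works.

Unsatisfiable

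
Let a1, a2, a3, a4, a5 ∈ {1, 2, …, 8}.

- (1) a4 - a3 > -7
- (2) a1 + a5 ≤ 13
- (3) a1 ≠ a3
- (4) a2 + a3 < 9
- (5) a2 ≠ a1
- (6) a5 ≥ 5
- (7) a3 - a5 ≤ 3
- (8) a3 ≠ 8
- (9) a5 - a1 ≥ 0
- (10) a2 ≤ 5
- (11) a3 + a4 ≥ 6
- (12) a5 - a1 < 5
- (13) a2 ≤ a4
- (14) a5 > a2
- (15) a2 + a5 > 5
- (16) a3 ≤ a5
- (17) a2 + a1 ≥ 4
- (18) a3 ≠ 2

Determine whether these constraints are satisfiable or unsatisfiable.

Satisfiable

Setting (a1, a2, a3, a4, a5) = (5, 1, 7, 1, 7) satisfies everything: constraint 1: a4 - a3 = -6; constraint 2: a1 + a5 = 12, and the others follow.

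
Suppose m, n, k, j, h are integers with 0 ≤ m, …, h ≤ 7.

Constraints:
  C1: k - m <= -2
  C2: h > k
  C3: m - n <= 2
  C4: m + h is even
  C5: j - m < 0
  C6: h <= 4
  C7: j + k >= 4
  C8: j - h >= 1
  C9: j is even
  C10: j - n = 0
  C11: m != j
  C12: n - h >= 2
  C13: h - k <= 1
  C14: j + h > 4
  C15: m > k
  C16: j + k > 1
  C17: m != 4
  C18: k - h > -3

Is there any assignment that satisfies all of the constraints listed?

Satisfiable

The assignment m = 5, n = 4, k = 0, j = 4, h = 1 works:
  constraint 1 holds since k - m = -5.
  constraint 3 holds since m - n = 1.
  constraint 5 holds since j - m = -1.
The rest check out directly.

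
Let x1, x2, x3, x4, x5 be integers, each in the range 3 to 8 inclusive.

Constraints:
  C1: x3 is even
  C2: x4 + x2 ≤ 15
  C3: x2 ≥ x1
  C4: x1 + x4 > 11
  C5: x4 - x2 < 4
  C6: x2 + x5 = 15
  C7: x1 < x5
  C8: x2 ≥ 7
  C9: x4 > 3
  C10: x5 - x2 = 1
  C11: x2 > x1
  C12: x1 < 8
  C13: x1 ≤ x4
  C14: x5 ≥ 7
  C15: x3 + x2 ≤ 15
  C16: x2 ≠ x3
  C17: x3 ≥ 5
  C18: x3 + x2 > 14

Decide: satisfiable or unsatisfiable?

One satisfying assignment is x1 = 4, x2 = 7, x3 = 8, x4 = 8, x5 = 8.
For the less obvious constraints — constraint 2: x4 + x2 = 15; constraint 4: x1 + x4 = 12 — and the others hold by inspection.

Satisfiable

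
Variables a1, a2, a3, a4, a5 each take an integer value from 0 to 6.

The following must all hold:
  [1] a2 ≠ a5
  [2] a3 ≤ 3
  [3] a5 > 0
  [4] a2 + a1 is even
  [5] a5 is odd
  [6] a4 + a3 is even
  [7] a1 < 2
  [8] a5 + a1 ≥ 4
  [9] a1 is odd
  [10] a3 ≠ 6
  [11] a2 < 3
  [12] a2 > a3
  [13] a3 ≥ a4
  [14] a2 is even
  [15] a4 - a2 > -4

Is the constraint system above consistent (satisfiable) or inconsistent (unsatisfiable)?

Constraint 14 makes a2 even and constraint 9 makes a1 odd, so a2 + a1 must be odd. Constraint 4 says a2 + a1 is even — contradiction.

Unsatisfiable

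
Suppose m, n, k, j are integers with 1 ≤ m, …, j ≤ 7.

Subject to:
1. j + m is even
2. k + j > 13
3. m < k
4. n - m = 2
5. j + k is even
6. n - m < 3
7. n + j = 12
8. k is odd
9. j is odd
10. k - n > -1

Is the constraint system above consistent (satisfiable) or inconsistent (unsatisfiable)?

Satisfiable

Take m = 3, n = 5, k = 7, j = 7. Then constraint 2: k + j = 14; constraint 4: n - m = 2; constraint 6: n - m = 2, and every other listed constraint is also met.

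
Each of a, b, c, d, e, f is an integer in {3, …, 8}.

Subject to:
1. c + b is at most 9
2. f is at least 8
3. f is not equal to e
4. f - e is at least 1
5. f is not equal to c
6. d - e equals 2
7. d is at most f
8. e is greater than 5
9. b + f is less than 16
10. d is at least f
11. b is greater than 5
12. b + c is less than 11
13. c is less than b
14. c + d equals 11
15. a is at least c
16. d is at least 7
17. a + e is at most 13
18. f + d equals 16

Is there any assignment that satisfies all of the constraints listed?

Satisfiable

One satisfying assignment is a = 4, b = 6, c = 3, d = 8, e = 6, f = 8.
For the less obvious constraints — constraint 1: c + b = 9; constraint 4: f - e = 2 — and the others hold by inspection.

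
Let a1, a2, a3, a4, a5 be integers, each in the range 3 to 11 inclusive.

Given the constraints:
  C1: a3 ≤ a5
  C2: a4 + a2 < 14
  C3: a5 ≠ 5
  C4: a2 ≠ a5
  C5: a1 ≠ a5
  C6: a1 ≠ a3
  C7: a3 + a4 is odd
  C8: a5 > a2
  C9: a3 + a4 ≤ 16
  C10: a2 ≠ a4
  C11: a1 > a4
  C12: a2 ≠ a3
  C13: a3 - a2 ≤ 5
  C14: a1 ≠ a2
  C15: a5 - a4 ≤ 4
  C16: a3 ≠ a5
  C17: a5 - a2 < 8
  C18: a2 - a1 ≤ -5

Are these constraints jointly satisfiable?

Satisfiable

Setting (a1, a2, a3, a4, a5) = (9, 4, 7, 8, 10) satisfies everything: constraint 2: a4 + a2 = 12; constraint 9: a3 + a4 = 15; constraint 13: a3 - a2 = 3, and the others follow.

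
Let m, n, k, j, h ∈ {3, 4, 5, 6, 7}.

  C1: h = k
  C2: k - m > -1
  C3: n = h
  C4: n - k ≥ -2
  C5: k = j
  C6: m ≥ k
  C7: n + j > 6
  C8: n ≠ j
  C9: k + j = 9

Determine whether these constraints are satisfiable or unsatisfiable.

From constraints 1, 3, and 5, n = h = k = j, so n = j. But constraint 8 says n ≠ j. Contradiction.

Unsatisfiable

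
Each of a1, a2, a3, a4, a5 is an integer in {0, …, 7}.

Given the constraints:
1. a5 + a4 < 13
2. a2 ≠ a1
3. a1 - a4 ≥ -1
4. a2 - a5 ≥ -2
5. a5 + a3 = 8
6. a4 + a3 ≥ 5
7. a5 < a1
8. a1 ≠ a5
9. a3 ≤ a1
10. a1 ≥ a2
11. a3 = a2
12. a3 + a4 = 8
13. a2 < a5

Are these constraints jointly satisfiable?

Setting (a1, a2, a3, a4, a5) = (7, 3, 3, 5, 5) satisfies everything: constraint 1: a5 + a4 = 10; constraint 3: a1 - a4 = 2; constraint 4: a2 - a5 = -2, and the others follow.

Satisfiable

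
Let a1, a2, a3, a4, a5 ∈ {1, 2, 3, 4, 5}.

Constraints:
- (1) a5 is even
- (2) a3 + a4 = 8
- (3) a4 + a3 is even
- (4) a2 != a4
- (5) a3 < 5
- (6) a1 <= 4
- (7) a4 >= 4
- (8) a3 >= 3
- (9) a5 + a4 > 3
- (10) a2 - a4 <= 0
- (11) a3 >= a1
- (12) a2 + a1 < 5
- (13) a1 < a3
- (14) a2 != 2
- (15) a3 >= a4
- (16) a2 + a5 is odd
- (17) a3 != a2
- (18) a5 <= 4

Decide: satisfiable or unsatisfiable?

Satisfiable

One satisfying assignment is a1 = 1, a2 = 3, a3 = 4, a4 = 4, a5 = 2.
For the less obvious constraints — constraint 2: a3 + a4 = 8; constraint 9: a5 + a4 = 6 — and the others hold by inspection.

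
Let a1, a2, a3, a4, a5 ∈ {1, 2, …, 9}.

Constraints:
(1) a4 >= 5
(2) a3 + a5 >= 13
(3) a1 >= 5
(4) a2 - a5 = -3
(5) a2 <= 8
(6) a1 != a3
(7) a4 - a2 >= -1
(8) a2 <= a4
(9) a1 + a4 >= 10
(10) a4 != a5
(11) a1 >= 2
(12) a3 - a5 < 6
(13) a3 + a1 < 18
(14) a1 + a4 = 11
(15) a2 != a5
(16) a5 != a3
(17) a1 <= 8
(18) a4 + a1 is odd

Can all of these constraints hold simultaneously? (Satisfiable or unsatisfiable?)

One satisfying assignment is a1 = 6, a2 = 3, a3 = 9, a4 = 5, a5 = 6.
For the less obvious constraints — constraint 2: a3 + a5 = 15; constraint 4: a2 - a5 = -3; constraint 7: a4 - a2 = 2 — and the others hold by inspection.

Satisfiable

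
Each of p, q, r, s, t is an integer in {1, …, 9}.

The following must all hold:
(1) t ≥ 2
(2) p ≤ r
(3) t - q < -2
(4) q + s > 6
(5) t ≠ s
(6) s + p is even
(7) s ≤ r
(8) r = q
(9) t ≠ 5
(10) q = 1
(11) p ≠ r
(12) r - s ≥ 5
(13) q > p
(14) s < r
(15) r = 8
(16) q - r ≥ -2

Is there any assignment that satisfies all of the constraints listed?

Constraint 15 fixes r = 8 and constraint 10 fixes q = 1, but constraint 8 requires r = q. Since 8 ≠ 1, contradiction.

Unsatisfiable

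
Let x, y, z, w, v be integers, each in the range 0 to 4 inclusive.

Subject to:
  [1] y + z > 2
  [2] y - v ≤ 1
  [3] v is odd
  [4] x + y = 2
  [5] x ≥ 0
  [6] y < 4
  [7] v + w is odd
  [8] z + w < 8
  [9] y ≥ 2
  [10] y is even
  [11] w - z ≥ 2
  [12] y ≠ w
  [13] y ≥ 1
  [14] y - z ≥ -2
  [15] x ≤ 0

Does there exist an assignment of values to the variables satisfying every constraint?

Try x = 0, y = 2, z = 2, w = 4, v = 3.
Check constraint 1: y + z = 4; constraint 2: y - v = -1; constraint 4: x + y = 2. The remaining constraints are straightforward to verify.

Satisfiable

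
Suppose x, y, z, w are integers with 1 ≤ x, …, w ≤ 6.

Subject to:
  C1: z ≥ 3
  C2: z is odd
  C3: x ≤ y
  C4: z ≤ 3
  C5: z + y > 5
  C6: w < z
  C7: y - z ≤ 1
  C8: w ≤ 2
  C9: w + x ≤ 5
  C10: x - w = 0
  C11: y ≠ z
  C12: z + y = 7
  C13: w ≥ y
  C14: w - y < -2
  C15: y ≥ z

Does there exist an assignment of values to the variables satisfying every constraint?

From constraints 1 and 15: y ≥ z and z ≥ 3, so y ≥ 3. From constraints 8 and 13: y ≤ w and w ≤ 2, so y ≤ 2. But 2 < 3, so no value of y works.

Unsatisfiable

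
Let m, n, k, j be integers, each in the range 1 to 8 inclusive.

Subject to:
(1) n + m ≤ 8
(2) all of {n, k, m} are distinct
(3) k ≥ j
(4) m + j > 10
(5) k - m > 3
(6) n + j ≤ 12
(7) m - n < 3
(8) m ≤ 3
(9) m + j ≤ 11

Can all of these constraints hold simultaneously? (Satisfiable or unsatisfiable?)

Satisfiable

Setting (m, n, k, j) = (3, 2, 8, 8) satisfies everything: constraint 1: n + m = 5; constraint 4: m + j = 11; constraint 5: k - m = 5, and the others follow.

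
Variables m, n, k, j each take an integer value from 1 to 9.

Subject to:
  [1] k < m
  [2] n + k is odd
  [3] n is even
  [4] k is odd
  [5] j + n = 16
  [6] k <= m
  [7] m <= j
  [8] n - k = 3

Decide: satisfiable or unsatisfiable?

The assignment m = 7, n = 8, k = 5, j = 8 works:
  constraint 2 holds since n + k = 13 is odd.
  constraint 5 holds since j + n = 16.
  constraint 8 holds since n - k = 3.
The rest check out directly.

Satisfiable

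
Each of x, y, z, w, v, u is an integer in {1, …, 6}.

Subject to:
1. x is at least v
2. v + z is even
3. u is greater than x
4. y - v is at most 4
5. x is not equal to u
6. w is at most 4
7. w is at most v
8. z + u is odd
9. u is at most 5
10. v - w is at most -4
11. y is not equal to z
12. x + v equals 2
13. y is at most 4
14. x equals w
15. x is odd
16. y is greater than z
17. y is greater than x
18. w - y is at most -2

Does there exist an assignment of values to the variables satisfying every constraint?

Constraints 4, 10, and 18 give v − y ≥ -4, y − w ≥ 2, w − v ≥ 4.
Adding all 3 inequalities: the left sides telescope to 0, and the right sides sum to (-4) + 2 + 4 = 2. So 0 ≥ 2, which is false.

Unsatisfiable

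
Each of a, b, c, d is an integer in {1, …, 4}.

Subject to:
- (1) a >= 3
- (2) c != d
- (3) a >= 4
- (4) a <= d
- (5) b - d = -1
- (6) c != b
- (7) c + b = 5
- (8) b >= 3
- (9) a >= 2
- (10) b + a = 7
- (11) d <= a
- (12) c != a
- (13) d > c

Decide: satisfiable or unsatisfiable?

Take a = 4, b = 3, c = 2, d = 4. Then constraint 5: b - d = -1; constraint 7: c + b = 5; constraint 10: b + a = 7, and every other listed constraint is also met.

Satisfiable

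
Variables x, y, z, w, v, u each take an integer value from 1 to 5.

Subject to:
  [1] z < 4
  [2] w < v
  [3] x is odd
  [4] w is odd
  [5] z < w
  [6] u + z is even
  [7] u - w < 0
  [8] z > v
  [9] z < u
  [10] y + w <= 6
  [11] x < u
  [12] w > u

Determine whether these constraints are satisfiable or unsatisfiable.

Unsatisfiable

Constraints 2, 8, 9, and 12 give u < w, w < v, v < z, z < u. Chaining: u < w < v < z < u, which forces u < u — impossible.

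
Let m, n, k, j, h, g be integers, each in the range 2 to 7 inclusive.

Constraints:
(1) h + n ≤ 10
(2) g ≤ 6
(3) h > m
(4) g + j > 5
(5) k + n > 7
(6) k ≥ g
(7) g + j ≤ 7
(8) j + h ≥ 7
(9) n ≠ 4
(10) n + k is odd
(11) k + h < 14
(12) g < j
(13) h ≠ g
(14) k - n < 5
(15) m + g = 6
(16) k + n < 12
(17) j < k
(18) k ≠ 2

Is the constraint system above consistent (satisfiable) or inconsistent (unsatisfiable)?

Satisfiable

Try m = 4, n = 3, k = 6, j = 4, h = 6, g = 2.
Check constraint 1: h + n = 9; constraint 4: g + j = 6. The remaining constraints are straightforward to verify.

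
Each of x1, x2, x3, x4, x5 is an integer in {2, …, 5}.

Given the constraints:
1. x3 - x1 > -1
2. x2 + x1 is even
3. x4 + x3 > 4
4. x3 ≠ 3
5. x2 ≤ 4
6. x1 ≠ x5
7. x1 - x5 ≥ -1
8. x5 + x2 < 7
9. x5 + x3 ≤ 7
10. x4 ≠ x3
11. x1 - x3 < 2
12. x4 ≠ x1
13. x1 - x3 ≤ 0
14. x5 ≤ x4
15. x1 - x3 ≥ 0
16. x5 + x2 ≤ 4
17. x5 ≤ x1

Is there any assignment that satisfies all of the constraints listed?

Take x1 = 4, x2 = 2, x3 = 4, x4 = 3, x5 = 2. Then constraint 1: x3 - x1 = 0; constraint 3: x4 + x3 = 7; constraint 7: x1 - x5 = 2, and every other listed constraint is also met.

Satisfiable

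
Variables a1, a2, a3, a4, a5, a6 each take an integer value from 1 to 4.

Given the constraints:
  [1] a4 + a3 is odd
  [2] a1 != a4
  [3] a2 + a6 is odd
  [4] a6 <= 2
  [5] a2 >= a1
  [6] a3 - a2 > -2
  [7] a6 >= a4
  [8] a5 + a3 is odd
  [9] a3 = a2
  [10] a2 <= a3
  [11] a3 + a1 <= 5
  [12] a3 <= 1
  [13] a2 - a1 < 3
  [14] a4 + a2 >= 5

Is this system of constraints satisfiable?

From constraints 4 and 7: a4 ≤ a6 ≤ 2. From constraints 10 and 12: a2 ≤ a3 ≤ 1. Hence a4 + a2 ≤ 3. But constraint 14 requires a4 + a2 ≥ 5, and 5 > 3. Contradiction.

Unsatisfiable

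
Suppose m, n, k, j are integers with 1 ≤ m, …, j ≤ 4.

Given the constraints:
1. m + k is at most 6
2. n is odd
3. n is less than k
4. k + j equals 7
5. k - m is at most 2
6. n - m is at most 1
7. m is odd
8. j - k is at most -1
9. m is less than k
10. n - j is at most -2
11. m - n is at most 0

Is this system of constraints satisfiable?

Unsatisfiable

Constraints 5, 8, 10, and 11 give m − k ≥ -2, k − j ≥ 1, j − n ≥ 2, n − m ≥ 0.
Adding all 4 inequalities: the left sides telescope to 0, and the right sides sum to (-2) + 1 + 2 + 0 = 1. So 0 ≥ 1, which is false.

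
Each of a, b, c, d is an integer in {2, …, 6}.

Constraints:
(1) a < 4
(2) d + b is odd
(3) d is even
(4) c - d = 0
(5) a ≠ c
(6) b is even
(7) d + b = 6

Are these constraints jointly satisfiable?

Constraint 3 makes d even and constraint 6 makes b even, so d + b must be even. Constraint 2 says d + b is odd — contradiction.

Unsatisfiable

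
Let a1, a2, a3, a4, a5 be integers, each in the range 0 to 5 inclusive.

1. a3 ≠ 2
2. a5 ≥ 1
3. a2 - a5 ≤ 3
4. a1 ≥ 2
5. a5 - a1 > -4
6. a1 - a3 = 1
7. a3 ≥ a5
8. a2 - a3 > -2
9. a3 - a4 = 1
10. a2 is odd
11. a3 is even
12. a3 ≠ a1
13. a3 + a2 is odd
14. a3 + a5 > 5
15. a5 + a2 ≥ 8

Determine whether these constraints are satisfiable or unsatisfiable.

Take a1 = 5, a2 = 5, a3 = 4, a4 = 3, a5 = 4. Then constraint 3: a2 - a5 = 1; constraint 5: a5 - a1 = -1; constraint 6: a1 - a3 = 1, and every other listed constraint is also met.

Satisfiable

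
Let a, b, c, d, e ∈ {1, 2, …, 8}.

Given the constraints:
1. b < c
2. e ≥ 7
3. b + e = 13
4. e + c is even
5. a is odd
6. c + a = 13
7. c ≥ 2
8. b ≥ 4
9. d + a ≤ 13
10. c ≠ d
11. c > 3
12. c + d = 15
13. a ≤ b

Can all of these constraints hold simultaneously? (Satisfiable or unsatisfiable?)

Setting (a, b, c, d, e) = (5, 5, 8, 7, 8) satisfies everything: constraint 3: b + e = 13; constraint 6: c + a = 13, and the others follow.

Satisfiable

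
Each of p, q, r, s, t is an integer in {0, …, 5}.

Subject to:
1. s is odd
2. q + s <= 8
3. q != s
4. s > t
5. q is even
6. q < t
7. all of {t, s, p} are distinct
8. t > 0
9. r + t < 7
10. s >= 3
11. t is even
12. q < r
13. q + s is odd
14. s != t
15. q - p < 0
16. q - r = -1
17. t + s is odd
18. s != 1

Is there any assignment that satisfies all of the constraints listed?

Satisfiable

Take p = 1, q = 0, r = 1, s = 5, t = 4. Then constraint 2: q + s = 5; constraint 9: r + t = 5; constraint 15: q - p = -1, and every other listed constraint is also met.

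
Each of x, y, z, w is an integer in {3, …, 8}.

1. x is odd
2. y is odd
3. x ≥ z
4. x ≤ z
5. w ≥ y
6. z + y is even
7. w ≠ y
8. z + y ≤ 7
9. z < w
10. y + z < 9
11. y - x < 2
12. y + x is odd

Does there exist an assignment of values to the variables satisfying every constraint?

Unsatisfiable

Constraint 2 makes y odd and constraint 1 makes x odd, so y + x must be even. Constraint 12 says y + x is odd — contradiction.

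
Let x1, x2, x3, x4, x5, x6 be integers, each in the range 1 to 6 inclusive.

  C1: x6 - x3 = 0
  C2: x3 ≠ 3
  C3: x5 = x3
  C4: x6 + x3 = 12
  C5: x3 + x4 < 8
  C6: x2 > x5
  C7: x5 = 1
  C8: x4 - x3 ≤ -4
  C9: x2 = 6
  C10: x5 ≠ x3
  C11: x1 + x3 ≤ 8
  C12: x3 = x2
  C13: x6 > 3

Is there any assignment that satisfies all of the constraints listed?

Constraint 7 fixes x5 = 1 and constraint 9 fixes x2 = 6. Constraints 3 and 12 give x5 = x3 = x2, so x5 = x2. But 1 ≠ 6 — contradiction.

Unsatisfiable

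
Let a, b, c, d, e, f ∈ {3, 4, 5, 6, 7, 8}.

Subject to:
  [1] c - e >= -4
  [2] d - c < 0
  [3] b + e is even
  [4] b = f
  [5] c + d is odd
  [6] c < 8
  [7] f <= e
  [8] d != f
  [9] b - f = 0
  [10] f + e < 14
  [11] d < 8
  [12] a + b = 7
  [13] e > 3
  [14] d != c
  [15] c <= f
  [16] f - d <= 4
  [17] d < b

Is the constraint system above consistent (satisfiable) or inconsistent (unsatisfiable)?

Satisfiable

Take a = 3, b = 4, c = 4, d = 3, e = 8, f = 4. Then constraint 1: c - e = -4; constraint 2: d - c = -1, and every other listed constraint is also met.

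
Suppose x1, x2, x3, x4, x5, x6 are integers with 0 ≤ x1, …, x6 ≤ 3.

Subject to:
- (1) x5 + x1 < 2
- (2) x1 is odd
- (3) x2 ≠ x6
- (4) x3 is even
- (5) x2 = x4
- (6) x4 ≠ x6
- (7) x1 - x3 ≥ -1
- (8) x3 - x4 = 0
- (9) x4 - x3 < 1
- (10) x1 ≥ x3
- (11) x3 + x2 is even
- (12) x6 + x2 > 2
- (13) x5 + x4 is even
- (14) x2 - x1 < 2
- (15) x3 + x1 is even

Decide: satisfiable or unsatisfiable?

Unsatisfiable

Constraint 4 makes x3 even and constraint 2 makes x1 odd, so x3 + x1 must be odd. Constraint 15 says x3 + x1 is even — contradiction.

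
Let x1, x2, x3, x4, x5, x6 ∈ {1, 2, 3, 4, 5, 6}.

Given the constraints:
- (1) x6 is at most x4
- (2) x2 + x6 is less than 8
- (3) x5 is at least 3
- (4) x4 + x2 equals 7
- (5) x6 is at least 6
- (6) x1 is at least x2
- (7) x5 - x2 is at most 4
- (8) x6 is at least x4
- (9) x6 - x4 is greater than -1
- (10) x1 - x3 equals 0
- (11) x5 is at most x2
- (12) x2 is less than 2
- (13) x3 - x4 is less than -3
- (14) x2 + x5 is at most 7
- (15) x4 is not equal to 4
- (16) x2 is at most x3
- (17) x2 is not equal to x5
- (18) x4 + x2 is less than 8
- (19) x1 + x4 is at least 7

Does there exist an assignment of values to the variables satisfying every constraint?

From constraints 1 and 5: x4 ≥ x6 ≥ 6. From constraints 3 and 11: x2 ≥ x5 ≥ 3. Hence x4 + x2 ≥ 9. But constraint 4 requires x4 + x2 = 7, and 7 < 9. Contradiction.

Unsatisfiable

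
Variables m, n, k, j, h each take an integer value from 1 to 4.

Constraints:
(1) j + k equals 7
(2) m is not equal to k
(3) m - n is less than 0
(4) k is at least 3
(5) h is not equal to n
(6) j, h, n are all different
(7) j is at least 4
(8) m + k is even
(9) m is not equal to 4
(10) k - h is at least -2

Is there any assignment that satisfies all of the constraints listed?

The assignment m = 1, n = 2, k = 3, j = 4, h = 3 works:
  constraint 1 holds since j + k = 7.
  constraint 3 holds since m - n = -1.
  constraint 10 holds since k - h = 0.
The rest check out directly.

Satisfiable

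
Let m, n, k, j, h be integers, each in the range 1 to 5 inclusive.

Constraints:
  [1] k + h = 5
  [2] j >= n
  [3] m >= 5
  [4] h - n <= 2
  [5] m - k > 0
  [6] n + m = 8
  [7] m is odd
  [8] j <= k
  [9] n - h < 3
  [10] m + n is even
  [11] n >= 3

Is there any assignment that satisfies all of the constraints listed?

Satisfiable

Try m = 5, n = 3, k = 3, j = 3, h = 2.
Check constraint 1: k + h = 5; constraint 4: h - n = -1; constraint 5: m - k = 2. The remaining constraints are straightforward to verify.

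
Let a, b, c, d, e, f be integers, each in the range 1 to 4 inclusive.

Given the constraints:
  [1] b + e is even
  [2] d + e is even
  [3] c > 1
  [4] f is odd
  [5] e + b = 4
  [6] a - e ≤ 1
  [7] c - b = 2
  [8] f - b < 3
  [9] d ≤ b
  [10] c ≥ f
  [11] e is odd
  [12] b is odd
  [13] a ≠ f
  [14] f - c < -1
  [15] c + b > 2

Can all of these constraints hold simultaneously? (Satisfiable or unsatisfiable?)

Satisfiable

One satisfying assignment is a = 2, b = 1, c = 3, d = 1, e = 3, f = 1.
For the less obvious constraints — constraint 5: e + b = 4; constraint 6: a - e = -1; constraint 7: c - b = 2 — and the others hold by inspection.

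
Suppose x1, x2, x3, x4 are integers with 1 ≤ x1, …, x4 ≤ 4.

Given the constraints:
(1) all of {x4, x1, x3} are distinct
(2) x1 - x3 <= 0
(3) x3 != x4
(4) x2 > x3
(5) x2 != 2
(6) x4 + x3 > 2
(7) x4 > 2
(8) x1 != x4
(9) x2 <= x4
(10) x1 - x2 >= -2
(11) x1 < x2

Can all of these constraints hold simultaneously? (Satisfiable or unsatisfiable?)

Satisfiable

The assignment x1 = 1, x2 = 3, x3 = 2, x4 = 3 works:
  constraint 2 holds since x1 - x3 = -1.
  constraint 6 holds since x4 + x3 = 5.
  constraint 10 holds since x1 - x2 = -2.
The rest check out directly.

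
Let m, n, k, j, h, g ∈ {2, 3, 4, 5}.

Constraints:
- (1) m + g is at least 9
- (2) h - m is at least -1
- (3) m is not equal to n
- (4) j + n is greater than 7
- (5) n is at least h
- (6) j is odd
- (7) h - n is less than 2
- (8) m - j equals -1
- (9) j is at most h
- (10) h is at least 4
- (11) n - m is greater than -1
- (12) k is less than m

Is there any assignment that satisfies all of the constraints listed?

Try m = 4, n = 5, k = 2, j = 5, h = 5, g = 5.
Check constraint 1: m + g = 9; constraint 2: h - m = 1. The remaining constraints are straightforward to verify.

Satisfiable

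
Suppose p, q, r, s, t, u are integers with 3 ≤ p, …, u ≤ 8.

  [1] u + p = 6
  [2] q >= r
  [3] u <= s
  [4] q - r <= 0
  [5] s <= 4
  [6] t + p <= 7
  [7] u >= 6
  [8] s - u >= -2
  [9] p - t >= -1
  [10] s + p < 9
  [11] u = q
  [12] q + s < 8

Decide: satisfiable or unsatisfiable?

From constraint 7: u ≥ 6. From constraints 3 and 5: u ≤ s and s ≤ 4, so u ≤ 4. But 4 < 6, so no value of u works.

Unsatisfiable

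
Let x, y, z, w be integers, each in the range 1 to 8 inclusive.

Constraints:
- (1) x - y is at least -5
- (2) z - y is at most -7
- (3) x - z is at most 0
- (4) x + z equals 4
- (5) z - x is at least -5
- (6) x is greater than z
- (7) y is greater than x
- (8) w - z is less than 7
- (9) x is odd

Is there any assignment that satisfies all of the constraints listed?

Constraints 1, 2, and 3 give z − x ≥ 0, x − y ≥ -5, y − z ≥ 7.
Adding all 3 inequalities: the left sides telescope to 0, and the right sides sum to 0 + (-5) + 7 = 2. So 0 ≥ 2, which is false.

Unsatisfiable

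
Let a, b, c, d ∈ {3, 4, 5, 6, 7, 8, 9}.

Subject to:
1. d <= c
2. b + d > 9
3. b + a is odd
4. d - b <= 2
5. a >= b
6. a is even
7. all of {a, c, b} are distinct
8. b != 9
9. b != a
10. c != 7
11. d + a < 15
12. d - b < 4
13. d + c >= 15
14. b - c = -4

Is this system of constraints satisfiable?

Satisfiable

Setting (a, b, c, d) = (8, 5, 9, 6) satisfies everything: constraint 2: b + d = 11; constraint 4: d - b = 1; constraint 11: d + a = 14, and the others follow.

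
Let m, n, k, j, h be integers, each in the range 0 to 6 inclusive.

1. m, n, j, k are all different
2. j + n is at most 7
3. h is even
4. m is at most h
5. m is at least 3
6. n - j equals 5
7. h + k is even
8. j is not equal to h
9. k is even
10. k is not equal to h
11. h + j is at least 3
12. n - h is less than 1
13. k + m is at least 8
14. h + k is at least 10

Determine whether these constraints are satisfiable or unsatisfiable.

Satisfiable

Take m = 6, n = 5, k = 4, j = 0, h = 6. Then constraint 2: j + n = 5; constraint 6: n - j = 5; constraint 11: h + j = 6, and every other listed constraint is also met.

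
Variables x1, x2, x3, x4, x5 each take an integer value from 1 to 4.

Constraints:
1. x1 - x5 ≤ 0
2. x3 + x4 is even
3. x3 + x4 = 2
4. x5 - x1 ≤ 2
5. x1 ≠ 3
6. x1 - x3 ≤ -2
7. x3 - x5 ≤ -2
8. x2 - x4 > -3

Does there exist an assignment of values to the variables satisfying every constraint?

Unsatisfiable

Constraints 4, 6, and 7 give x1 − x5 ≥ -2, x5 − x3 ≥ 2, x3 − x1 ≥ 2.
Adding all 3 inequalities: the left sides telescope to 0, and the right sides sum to (-2) + 2 + 2 = 2. So 0 ≥ 2, which is false.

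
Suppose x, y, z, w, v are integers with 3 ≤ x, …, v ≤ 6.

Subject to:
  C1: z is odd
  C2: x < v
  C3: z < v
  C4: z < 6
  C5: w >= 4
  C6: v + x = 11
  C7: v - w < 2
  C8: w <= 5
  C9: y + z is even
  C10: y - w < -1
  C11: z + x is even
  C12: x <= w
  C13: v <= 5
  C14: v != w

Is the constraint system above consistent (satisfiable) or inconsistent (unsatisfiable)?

Unsatisfiable

From constraint 13: v ≤ 5. From constraints 8 and 12: x ≤ w ≤ 5. Hence v + x ≤ 10. But constraint 6 requires v + x = 11, and 11 > 10. Contradiction.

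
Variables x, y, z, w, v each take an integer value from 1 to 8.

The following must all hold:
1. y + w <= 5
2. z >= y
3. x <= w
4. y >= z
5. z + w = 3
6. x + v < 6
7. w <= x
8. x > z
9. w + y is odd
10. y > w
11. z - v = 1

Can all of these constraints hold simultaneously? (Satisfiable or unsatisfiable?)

Constraints 2, 3, 8, and 10 give y ≤ z, z < x, x ≤ w, w < y. Chaining: y ≤ z < x ≤ w < y, which forces y < y — impossible.

Unsatisfiable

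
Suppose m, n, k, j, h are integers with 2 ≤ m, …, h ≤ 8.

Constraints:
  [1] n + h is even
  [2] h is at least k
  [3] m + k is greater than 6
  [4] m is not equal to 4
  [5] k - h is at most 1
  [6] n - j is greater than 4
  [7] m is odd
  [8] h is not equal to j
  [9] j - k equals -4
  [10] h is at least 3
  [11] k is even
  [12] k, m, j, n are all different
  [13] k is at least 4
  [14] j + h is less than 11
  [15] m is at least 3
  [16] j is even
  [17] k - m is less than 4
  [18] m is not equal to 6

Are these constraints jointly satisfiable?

Satisfiable

One satisfying assignment is m = 3, n = 8, k = 6, j = 2, h = 6.
For the less obvious constraints — constraint 3: m + k = 9; constraint 5: k - h = 0 — and the others hold by inspection.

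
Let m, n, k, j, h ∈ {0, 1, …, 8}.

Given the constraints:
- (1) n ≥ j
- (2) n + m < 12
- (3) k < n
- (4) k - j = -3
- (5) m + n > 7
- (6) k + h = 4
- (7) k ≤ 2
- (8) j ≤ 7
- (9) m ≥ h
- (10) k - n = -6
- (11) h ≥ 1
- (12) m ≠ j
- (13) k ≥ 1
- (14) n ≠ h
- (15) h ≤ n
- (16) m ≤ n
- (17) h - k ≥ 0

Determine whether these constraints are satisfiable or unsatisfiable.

Try m = 2, n = 8, k = 2, j = 5, h = 2.
Check constraint 2: n + m = 10; constraint 4: k - j = -3; constraint 5: m + n = 10. The remaining constraints are straightforward to verify.

Satisfiable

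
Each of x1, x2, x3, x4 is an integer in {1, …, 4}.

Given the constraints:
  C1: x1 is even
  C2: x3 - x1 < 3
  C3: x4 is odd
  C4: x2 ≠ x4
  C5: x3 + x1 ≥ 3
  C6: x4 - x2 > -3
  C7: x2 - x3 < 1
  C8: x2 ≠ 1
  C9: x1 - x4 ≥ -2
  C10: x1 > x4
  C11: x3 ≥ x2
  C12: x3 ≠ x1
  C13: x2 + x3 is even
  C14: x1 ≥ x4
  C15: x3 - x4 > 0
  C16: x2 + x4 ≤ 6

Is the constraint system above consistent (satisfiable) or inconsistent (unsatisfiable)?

Satisfiable

Try x1 = 2, x2 = 2, x3 = 4, x4 = 1.
Check constraint 2: x3 - x1 = 2; constraint 5: x3 + x1 = 6. The remaining constraints are straightforward to verify.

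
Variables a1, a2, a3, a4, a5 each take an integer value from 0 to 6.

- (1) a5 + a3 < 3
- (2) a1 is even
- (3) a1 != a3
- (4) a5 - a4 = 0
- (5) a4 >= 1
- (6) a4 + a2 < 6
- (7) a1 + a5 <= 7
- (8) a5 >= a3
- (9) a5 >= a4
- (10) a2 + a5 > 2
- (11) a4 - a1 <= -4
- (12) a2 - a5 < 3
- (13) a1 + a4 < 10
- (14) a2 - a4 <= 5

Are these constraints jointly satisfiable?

One satisfying assignment is a1 = 6, a2 = 3, a3 = 1, a4 = 1, a5 = 1.
For the less obvious constraints — constraint 1: a5 + a3 = 2; constraint 4: a5 - a4 = 0; constraint 6: a4 + a2 = 4 — and the others hold by inspection.

Satisfiable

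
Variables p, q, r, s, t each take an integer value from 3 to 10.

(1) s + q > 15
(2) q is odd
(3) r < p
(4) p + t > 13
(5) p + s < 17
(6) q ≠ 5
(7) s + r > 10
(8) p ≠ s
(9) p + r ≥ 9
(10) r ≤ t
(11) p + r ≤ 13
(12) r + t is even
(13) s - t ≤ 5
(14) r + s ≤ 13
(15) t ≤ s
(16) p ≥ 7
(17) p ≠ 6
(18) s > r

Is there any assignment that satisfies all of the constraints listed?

Satisfiable

Take p = 7, q = 9, r = 3, s = 9, t = 7. Then constraint 1: s + q = 18; constraint 4: p + t = 14; constraint 5: p + s = 16, and every other listed constraint is also met.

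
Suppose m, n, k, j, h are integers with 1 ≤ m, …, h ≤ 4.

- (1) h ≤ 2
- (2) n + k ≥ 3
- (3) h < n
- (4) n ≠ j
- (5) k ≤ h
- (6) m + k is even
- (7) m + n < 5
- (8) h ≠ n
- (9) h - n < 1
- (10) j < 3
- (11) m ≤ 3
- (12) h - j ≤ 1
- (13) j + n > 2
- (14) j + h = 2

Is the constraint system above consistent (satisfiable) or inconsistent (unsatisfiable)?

Satisfiable

Take m = 1, n = 3, k = 1, j = 1, h = 1. Then constraint 2: n + k = 4; constraint 7: m + n = 4, and every other listed constraint is also met.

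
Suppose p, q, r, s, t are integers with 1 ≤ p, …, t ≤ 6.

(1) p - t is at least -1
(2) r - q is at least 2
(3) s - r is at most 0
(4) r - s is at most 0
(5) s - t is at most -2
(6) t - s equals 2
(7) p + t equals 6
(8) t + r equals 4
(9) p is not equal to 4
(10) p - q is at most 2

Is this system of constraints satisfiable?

Constraints 1, 2, 4, 5, and 10 give r − q ≥ 2, q − p ≥ -2, p − t ≥ -1, t − s ≥ 2, s − r ≥ 0.
Adding all 5 inequalities: the left sides telescope to 0, and the right sides sum to 2 + (-2) + (-1) + 2 + 0 = 1. So 0 ≥ 1, which is false.

Unsatisfiable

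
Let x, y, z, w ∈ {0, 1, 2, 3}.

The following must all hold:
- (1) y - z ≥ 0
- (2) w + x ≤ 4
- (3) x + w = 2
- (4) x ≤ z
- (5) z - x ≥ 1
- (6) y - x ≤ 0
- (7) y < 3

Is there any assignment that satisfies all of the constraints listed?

Constraints 1, 5, and 6 give y − z ≥ 0, z − x ≥ 1, x − y ≥ 0.
Adding all 3 inequalities: the left sides telescope to 0, and the right sides sum to 0 + 1 + 0 = 1. So 0 ≥ 1, which is false.

Unsatisfiable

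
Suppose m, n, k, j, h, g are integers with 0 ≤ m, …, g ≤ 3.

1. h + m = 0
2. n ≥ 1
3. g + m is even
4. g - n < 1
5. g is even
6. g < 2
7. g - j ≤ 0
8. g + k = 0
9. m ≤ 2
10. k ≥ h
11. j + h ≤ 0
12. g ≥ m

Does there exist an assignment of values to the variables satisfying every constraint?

Take m = 0, n = 1, k = 0, j = 0, h = 0, g = 0. Then constraint 1: h + m = 0; constraint 4: g - n = -1, and every other listed constraint is also met.

Satisfiable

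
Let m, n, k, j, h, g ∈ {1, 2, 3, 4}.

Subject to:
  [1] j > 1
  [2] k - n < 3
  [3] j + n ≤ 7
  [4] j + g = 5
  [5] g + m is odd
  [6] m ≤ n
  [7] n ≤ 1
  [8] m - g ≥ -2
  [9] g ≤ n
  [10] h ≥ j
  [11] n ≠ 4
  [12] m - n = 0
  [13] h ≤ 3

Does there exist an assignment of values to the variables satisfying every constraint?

Unsatisfiable

From constraints 10 and 13: j ≤ h ≤ 3. From constraints 7 and 9: g ≤ n ≤ 1. Hence j + g ≤ 4. But constraint 4 requires j + g = 5, and 5 > 4. Contradiction.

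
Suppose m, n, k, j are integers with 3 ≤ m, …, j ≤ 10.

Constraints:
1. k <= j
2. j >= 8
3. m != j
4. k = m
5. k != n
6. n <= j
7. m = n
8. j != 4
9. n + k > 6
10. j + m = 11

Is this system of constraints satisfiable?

Unsatisfiable

From constraints 4 and 7, k = m = n, so k = n. But constraint 5 says k ≠ n. Contradiction.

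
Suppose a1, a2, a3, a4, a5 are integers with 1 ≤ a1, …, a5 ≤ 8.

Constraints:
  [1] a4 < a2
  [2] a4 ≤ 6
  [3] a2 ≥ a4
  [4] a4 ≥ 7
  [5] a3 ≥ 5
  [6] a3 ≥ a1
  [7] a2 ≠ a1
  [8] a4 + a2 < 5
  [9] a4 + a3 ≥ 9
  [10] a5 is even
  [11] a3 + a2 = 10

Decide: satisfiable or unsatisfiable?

From constraint 5: a3 ≥ 5. From constraints 3 and 4: a2 ≥ a4 ≥ 7. Hence a3 + a2 ≥ 12. But constraint 11 requires a3 + a2 = 10, and 10 < 12. Contradiction.

Unsatisfiable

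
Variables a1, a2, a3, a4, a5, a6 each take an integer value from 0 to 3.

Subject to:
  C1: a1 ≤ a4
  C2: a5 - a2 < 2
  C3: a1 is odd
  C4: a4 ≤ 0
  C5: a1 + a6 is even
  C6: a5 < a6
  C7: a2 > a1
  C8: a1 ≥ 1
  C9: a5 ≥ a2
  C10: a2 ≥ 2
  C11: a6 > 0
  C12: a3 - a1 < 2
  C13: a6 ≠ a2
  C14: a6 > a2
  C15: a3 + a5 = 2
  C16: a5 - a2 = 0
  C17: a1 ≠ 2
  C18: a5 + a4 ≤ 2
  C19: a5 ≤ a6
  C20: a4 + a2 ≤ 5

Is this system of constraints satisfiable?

From constraints 9 and 10: a5 ≥ a2 ≥ 2. From constraints 1 and 8: a4 ≥ a1 ≥ 1. Hence a5 + a4 ≥ 3. But constraint 18 requires a5 + a4 ≤ 2, and 2 < 3. Contradiction.

Unsatisfiable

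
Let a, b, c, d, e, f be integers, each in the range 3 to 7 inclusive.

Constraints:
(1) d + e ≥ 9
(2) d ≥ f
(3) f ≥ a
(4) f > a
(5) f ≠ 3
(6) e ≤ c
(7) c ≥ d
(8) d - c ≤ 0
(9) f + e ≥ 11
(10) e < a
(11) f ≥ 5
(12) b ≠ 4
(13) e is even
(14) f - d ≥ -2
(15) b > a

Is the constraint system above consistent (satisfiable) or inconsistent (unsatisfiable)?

Satisfiable

Take a = 5, b = 7, c = 7, d = 7, e = 4, f = 7. Then constraint 1: d + e = 11; constraint 8: d - c = 0, and every other listed constraint is also met.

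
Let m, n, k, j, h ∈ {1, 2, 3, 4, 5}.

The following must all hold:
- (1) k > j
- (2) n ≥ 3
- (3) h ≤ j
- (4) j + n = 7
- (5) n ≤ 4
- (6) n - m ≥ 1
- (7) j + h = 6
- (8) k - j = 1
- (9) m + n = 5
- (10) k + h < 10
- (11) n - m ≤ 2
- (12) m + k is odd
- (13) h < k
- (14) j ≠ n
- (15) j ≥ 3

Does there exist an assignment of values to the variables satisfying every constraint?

Satisfiable

Take m = 2, n = 3, k = 5, j = 4, h = 2. Then constraint 4: j + n = 7; constraint 6: n - m = 1, and every other listed constraint is also met.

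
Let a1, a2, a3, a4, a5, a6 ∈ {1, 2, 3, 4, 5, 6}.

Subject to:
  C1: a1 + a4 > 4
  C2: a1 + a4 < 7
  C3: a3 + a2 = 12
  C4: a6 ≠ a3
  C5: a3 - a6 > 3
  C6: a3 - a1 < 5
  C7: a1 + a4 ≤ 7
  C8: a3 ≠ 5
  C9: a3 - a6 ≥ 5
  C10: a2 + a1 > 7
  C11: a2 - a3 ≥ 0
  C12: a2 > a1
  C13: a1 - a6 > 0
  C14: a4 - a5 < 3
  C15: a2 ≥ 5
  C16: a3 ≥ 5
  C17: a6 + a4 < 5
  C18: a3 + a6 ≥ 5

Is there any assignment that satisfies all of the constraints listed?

Satisfiable

Try a1 = 3, a2 = 6, a3 = 6, a4 = 2, a5 = 1, a6 = 1.
Check constraint 1: a1 + a4 = 5; constraint 2: a1 + a4 = 5; constraint 3: a3 + a2 = 12. The remaining constraints are straightforward to verify.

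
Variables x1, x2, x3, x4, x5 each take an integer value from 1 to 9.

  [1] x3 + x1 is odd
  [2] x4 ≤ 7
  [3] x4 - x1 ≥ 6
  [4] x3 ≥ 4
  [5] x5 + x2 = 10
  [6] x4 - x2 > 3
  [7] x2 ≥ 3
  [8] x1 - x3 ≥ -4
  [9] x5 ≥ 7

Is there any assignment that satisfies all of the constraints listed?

Take x1 = 1, x2 = 3, x3 = 4, x4 = 7, x5 = 7. Then constraint 3: x4 - x1 = 6; constraint 5: x5 + x2 = 10; constraint 6: x4 - x2 = 4, and every other listed constraint is also met.

Satisfiable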